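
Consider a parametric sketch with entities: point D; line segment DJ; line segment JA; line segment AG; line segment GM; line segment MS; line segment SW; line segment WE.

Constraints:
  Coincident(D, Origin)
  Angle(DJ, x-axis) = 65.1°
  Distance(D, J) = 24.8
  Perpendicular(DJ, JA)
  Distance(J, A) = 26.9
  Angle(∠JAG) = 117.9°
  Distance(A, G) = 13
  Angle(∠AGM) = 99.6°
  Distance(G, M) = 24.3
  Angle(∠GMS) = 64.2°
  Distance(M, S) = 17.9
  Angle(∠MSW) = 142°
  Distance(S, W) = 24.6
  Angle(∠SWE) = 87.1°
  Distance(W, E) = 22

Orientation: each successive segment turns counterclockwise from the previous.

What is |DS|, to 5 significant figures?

18.947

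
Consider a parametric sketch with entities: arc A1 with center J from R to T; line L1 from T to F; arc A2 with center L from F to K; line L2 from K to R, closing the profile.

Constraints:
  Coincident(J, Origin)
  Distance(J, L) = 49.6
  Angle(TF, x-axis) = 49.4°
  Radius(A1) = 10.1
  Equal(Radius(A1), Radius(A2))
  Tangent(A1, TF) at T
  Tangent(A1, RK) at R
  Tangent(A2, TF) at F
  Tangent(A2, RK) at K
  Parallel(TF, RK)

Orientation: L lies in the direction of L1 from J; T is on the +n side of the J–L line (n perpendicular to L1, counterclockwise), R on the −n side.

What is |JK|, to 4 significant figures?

50.62

The slot axis is L1's direction at 49.4°, so u = (cos 49.4°, sin 49.4°) = (0.6508, 0.7593) and n = (−sin 49.4°, cos 49.4°) = (-0.7593, 0.6508). J is at the origin and L lies 49.6 along u from J, so L = 49.6·u = (32.28, 37.66). Tangency of A1 to both parallel lines with radius 10.1 puts T and R at J ± 10.1·n: T = (-7.669, 6.573), R = (7.669, -6.573). Equal radii place F and K the same way about L: F = L + 10.1·n = (24.61, 44.23), K = L − 10.1·n = (39.95, 31.09). Then |JK| = |K − J| = 50.62.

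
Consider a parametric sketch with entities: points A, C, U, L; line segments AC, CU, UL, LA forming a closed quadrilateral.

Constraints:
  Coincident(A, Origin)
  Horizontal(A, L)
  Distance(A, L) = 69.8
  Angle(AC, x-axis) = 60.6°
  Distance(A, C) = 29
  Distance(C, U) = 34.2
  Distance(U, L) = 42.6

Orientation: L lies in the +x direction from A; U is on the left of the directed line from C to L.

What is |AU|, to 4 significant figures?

58.91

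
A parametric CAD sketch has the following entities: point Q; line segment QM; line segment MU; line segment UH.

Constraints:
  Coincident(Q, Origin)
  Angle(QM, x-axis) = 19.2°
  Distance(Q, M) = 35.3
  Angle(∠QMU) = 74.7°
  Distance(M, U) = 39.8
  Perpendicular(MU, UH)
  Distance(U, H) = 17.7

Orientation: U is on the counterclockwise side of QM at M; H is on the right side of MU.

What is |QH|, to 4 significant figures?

60.06

∠QMU = 74.7°, so MU runs at 19.2° + (180° − 74.7°) = 124.5° from the x-axis; with |MU| = 39.8, U = M + 39.8·(cos 124.5°, sin 124.5°) = (10.79, 44.41). The perpendicularity gives UH at right angles to MU; with |UH| = 17.7 on the right of MU, H = U + 17.7·(0.8241, 0.5664) = (25.38, 54.43). Then |QH| = |H − Q| = 60.06.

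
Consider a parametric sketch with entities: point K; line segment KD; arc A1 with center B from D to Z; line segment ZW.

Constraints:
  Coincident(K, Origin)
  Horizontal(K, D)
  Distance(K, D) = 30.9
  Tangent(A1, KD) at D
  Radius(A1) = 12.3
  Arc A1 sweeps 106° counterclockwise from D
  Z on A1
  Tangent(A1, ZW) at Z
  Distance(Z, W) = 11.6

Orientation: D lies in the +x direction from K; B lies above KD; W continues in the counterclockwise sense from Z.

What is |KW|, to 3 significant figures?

47.8

On A1, D sits at bearing -90° from B; a 106° counterclockwise sweep puts Z at bearing 16°, so Z = B + 12.3·(cos 16°, sin 16°) = (42.7, 15.7). Tangency of A1 to ZW means the radius BZ is perpendicular to ZW, so ZW runs along (−sin 16°, cos 16°); with |ZW| = 11.6, W = (39.5, 26.8). Then |KW| = |W − K| = 47.8.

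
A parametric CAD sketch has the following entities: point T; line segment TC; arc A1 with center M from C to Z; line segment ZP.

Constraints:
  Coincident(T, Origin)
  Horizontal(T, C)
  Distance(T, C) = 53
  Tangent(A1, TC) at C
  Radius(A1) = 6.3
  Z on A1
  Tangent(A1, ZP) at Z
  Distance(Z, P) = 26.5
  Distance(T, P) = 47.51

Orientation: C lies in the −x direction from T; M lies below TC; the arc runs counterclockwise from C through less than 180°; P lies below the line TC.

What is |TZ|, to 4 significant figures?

58.30

Checks: |MZ| = 6.300 ✓; ∠(MZ, ZP) = 90.00° ✓; |ZP| = 26.50 ✓; |TP| = 47.51 ✓.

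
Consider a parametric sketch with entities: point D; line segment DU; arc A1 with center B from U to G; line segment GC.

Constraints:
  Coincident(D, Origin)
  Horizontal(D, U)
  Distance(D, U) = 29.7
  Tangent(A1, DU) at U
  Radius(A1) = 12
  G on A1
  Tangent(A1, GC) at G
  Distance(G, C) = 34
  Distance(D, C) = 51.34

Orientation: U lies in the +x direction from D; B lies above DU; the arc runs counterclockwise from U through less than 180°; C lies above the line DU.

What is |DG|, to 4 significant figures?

43.85

Checks: D = (0.00, 0.00) ✓; |BG| = 12.00 ✓; ∠(BG, GC) = 90.00° ✓; |GC| = 34.00 ✓; |DC| = 51.34 ✓.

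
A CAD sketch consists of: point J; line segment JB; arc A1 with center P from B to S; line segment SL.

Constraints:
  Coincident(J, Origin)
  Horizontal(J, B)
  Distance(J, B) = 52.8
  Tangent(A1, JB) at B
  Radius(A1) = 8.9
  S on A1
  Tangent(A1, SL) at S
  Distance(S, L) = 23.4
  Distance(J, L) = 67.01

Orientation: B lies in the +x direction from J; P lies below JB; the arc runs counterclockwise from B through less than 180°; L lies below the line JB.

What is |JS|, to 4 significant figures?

47.38

Checks: |PS| = 8.900 ✓; ∠(PS, SL) = 90.00° ✓; |SL| = 23.40 ✓; |JL| = 67.01 ✓.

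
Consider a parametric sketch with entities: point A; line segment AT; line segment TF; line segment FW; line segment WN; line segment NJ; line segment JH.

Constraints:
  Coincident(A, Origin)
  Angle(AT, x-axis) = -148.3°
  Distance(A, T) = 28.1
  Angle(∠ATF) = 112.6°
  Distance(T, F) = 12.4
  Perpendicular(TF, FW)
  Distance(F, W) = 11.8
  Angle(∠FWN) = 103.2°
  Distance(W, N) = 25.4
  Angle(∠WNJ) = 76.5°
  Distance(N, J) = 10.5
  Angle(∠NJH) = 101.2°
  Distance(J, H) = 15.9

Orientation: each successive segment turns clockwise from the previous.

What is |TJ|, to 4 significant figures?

14.18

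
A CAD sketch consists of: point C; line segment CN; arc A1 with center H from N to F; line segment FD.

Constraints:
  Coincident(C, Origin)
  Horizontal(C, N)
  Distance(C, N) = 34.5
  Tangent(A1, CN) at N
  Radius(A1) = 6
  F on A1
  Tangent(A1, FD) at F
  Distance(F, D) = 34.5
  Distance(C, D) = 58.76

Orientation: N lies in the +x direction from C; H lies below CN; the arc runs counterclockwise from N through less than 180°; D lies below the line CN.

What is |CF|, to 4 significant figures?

30.23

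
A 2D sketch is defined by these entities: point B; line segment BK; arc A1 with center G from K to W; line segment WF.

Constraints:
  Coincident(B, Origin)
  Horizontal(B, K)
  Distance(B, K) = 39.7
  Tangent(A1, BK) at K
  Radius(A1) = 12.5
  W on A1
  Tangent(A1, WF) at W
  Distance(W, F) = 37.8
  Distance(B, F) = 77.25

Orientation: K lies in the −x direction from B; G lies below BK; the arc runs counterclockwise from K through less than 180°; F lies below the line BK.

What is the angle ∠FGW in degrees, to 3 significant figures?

71.7°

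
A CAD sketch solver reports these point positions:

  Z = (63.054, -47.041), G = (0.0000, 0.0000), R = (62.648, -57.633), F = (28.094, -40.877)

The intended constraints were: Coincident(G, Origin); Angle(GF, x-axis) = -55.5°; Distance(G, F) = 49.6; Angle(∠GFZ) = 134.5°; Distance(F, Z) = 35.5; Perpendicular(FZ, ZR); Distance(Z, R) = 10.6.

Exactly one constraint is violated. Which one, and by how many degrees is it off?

Perpendicular(FZ, ZR) — off by 7.80°.

G = (0.00, 0.00) ✓; GF at -55.50° ✓; |GF| = 49.60 ✓; ∠GFZ = 134.5° ✓; |FZ| = 35.50 ✓; ∠(FZ, ZR) = 82.20° ✗; |ZR| = 10.60 ✓.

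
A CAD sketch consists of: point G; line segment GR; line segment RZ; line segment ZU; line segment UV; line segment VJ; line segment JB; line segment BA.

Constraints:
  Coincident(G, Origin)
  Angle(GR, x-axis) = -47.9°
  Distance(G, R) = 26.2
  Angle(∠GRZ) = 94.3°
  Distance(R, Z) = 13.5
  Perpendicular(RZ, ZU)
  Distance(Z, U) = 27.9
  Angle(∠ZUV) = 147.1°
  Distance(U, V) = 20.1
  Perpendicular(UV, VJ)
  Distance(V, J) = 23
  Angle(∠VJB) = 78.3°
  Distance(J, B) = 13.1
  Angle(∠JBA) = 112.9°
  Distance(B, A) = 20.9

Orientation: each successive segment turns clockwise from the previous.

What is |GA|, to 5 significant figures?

14.583

G is at the origin; GR runs at -47.9° with length 26.2, so R = (17.565, -19.440). ∠GRZ = 94.3° gives RZ at -133.60° from the x-axis; with |RZ| = 13.5, Z = (8.2553, -29.216). RZ is perpendicular to ZU, so ZU runs at 136.40°; with |ZU| = 27.9, U = (-11.949, -9.9757). ∠ZUV = 147.1° gives UV at 103.50° from the x-axis; with |UV| = 20.1, V = (-16.641, 9.5689). UV ⟂ VJ, so VJ runs at 13.500°; with |VJ| = 23.0, J = (5.7232, 14.938). ∠VJB = 78.3° gives JB at -88.200° from the x-axis; with |JB| = 13.1, B = (6.1347, 1.8446). ∠JBA = 112.9° gives BA at -155.30° from the x-axis; with |BA| = 20.9, A = (-12.853, -6.8888). Then |GA| = |A − G| = 14.583.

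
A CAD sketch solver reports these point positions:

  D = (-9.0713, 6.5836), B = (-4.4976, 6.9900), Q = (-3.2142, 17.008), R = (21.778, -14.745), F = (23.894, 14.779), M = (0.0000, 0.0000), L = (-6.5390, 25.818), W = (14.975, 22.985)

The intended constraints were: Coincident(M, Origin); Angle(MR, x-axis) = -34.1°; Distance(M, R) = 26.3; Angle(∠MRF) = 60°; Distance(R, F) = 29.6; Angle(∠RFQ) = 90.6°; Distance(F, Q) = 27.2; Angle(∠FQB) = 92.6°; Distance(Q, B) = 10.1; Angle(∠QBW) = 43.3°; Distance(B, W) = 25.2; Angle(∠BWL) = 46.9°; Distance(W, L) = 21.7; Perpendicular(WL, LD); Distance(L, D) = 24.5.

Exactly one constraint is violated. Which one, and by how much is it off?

Distance(L, D) = 24.5 — off by 5.10.

M = (0.00, 0.00) ✓; MR at -34.10° ✓; |MR| = 26.30 ✓; ∠MRF = 60.00° ✓; |RF| = 29.60 ✓; ∠RFQ = 90.60° ✓; |FQ| = 27.20 ✓; ∠FQB = 92.60° ✓; |QB| = 10.10 ✓; ∠QBW = 43.30° ✓; |BW| = 25.20 ✓; ∠BWL = 46.90° ✓; |WL| = 21.70 ✓; ∠(WL, LD) = 90.00° ✓; |LD| = 19.40 ✗.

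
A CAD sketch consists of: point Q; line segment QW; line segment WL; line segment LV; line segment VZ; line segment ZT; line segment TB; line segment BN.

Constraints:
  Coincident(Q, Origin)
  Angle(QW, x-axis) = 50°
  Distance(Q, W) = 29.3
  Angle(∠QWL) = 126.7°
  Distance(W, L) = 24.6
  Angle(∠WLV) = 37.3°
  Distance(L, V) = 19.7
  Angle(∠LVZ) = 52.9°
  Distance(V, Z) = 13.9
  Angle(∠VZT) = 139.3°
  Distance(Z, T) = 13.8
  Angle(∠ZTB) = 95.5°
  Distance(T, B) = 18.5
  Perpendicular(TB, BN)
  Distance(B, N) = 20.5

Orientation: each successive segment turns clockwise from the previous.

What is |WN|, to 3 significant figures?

26.0

∠ZTB = 95.5° gives TB at -38.3° from the x-axis; with |TB| = 18.5, B = (51.9, 22.4). TB is perpendicular to BN, so BN runs at -128°; with |BN| = 20.5, N = (39.2, 6.30). Then |WN| = |N − W| = 26.0.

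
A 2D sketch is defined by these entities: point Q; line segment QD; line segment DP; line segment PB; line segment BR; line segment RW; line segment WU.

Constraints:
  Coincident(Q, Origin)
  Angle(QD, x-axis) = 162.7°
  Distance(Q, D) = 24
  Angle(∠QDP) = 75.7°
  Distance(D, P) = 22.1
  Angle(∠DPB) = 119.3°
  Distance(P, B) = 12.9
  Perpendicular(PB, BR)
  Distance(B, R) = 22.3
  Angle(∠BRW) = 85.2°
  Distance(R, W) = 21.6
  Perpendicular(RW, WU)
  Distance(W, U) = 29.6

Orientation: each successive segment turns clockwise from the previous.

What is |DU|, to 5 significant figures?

28.659

Q is at the origin; QD runs at 162.7° with length 24.0, so D = (-22.914, 7.1370). ∠QDP = 75.7° gives DP at 58.400° from the x-axis; with |DP| = 22.1, P = (-11.334, 25.960). ∠DPB = 119.3° gives PB at -2.3000° from the x-axis; with |PB| = 12.9, B = (1.5554, 25.442). The perpendicularity gives BR at right angles to PB, so BR runs at -92.300°; with |BR| = 22.3, R = (0.66050, 3.1604). ∠BRW = 85.2° gives RW at 172.90° from the x-axis; with |RW| = 21.6, W = (-20.774, 5.8302). RW ⟂ WU, so WU runs at 82.900°; with |WU| = 29.6, U = (-17.115, 35.203). Then |DU| = |U − D| = 28.659.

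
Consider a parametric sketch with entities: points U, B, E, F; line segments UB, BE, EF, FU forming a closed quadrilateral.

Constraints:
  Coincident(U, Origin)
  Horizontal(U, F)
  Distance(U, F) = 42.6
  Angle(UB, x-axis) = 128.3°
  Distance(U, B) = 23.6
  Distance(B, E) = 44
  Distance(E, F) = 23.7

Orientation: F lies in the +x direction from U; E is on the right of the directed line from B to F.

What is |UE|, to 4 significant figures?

21.93

U is at the origin; U and F share the same y with |UF| = 42.6 and F in +x, so F = (42.6, 0). UB runs at 128.3° with |UB| = 23.6, so B = (-14.63, 18.52). E is determined by |BE| = 44.0 and |EF| = 23.7 together: it lies at the intersection of circle(B, 44.0) and circle(F, 23.7). With |BF| = 60.15, the foot of the radical line on BF is 41.50 from B and the perpendicular offset is √(44.0² − 41.50²) = 14.62. Taking the right-of-BF solution: E = (20.35, -8.170).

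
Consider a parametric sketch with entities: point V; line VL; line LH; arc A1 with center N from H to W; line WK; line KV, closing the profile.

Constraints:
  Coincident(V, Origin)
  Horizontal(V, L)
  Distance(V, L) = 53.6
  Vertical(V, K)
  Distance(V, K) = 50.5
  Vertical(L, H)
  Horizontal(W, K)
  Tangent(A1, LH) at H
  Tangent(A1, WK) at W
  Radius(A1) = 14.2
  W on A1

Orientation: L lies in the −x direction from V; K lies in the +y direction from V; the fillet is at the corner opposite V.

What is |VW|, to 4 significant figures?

64.05

The virtual corner opposite V is at (-53.60, 50.50). Tangency of A1 to LH means the radius NH is perpendicular to LH and A1 meets WK tangentially, so NW is at right angles to WK, with radius 14.2, so the center N sits 14.2 in from both sides at N = (-39.40, 36.30). That places the tangent points at H = (-53.60, 36.30) on LH and W = (-39.40, 50.50) on WK. Then |VW| = |W − V| = 64.05.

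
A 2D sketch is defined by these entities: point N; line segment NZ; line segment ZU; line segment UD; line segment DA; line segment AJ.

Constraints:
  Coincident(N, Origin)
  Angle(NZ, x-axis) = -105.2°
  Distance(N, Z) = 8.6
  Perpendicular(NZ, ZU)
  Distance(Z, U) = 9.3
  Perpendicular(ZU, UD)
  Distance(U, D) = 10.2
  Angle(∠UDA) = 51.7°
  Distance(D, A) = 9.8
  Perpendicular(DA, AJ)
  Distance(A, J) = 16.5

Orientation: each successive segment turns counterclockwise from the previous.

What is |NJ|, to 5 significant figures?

21.062

N is at the origin; NZ runs at -105.2° with length 8.6, so Z = (-2.2548, -8.2991). NZ is perpendicular to ZU, so ZU runs at -15.200°; with |ZU| = 9.3, U = (6.7198, -10.738). ZU is perpendicular to UD, so UD runs at 74.800°; with |UD| = 10.2, D = (9.3942, -0.89433). ∠UDA = 51.7° gives DA at -156.90° from the x-axis; with |DA| = 9.8, A = (0.37991, -4.7392). The perpendicularity gives AJ at right angles to DA, so AJ runs at -66.900°; with |AJ| = 16.5, J = (6.8535, -19.916). Then |NJ| = |J − N| = 21.062.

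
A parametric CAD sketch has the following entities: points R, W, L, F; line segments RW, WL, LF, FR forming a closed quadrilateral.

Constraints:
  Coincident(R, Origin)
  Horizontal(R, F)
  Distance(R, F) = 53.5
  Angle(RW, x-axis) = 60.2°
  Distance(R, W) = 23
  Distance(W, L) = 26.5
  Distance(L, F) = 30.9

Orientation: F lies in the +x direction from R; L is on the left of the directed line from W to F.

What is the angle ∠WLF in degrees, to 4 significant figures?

108.2°

Checks: |WL| = 26.50 ✓; |LF| = 30.90 ✓.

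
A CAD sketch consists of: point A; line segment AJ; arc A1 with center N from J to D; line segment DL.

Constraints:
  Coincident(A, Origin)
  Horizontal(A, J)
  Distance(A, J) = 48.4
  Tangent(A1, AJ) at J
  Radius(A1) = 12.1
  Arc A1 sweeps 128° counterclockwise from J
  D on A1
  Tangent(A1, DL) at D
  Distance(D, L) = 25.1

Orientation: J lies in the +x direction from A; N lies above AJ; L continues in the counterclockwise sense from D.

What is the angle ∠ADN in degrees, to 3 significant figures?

19.4°

A is at the origin; AJ is horizontal with |AJ| = 48.4 and J on the +x side, so J = (48.4, 0.00). Since A1 is tangent to AJ there, NJ ⟂ AJ, so N = J + (0, 12.1) = (48.4, 12.1). On A1, J sits at bearing -90° from N; a 128° counterclockwise sweep puts D at bearing 38°, so D = N + 12.1·(cos 38°, sin 38°) = (57.9, 19.5). Then cos ∠ADN = DA·DN / (|DA||DN|), giving 19.4°.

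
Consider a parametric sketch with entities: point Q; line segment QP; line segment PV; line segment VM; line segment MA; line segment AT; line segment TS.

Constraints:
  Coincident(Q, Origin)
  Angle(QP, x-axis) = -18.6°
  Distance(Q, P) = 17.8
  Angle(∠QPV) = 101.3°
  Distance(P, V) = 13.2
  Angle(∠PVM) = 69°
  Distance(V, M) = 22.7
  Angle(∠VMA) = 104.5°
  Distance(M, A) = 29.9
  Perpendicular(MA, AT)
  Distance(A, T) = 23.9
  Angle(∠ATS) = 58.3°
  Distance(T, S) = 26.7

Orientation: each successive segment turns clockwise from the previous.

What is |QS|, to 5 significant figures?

7.3336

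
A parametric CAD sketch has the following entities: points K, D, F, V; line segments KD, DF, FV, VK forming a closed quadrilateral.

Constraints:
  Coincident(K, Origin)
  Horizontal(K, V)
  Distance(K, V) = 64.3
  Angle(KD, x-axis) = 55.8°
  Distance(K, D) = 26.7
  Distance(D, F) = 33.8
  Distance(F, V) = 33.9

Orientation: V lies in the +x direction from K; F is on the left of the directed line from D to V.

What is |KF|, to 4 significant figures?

56.39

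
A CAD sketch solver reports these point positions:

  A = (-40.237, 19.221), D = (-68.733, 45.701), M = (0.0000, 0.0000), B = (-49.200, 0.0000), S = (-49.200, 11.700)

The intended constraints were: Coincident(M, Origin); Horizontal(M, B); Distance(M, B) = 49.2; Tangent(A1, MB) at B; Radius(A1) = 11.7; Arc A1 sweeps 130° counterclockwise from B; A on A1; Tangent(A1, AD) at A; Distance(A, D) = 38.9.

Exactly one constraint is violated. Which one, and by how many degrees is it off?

Tangent(A1, AD) at A — off by 7.10°.

M = (0.00, 0.00) ✓; M.y = 0.00, B.y = 0.00 ✓; |MB| = 49.20 ✓; ∠(SB, BM) = 90.00° ✓; |SB| = 11.70 ✓; bearing(S→A) − bearing(S→B) = 130.0° ✓; |SA| = 11.70 ✓; ∠(SA, AD) = 82.90° ✗; |AD| = 38.90 ✓.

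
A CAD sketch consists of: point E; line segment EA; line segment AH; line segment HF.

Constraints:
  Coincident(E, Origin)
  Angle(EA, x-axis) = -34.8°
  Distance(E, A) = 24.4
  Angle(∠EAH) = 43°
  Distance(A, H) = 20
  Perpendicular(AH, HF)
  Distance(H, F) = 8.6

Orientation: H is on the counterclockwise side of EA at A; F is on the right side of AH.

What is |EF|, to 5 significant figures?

25.333

E is at the origin; EA runs at -34.8° with length 24.4, so A = 24.4·(cos -34.8°, sin -34.8°) = (20.036, -13.925). ∠EAH = 43.0°, so AH runs at -34.8° + (180° − 43.0°) = 102.20° from the x-axis; with |AH| = 20.0, H = A + 20.0·(cos 102.20°, sin 102.20°) = (15.810, 5.6229). AH is perpendicular to HF; with |HF| = 8.6 on the right of AH, F = H + 8.6·(0.97742, 0.21132) = (24.215, 7.4403). Then |EF| = |F − E| = 25.333.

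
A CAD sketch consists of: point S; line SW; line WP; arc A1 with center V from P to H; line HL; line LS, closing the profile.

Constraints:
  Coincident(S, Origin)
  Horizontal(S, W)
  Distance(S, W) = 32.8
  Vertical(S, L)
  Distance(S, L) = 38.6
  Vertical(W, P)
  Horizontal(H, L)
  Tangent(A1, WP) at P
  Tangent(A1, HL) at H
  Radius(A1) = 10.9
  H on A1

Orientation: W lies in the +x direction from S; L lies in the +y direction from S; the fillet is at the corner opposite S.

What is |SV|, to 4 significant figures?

35.31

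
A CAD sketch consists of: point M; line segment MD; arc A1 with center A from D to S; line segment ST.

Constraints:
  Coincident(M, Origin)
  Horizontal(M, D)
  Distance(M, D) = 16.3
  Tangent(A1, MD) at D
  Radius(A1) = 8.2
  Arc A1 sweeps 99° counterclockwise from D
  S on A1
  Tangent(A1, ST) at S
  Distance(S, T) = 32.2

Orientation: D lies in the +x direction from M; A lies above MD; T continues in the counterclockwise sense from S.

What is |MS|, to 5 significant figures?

26.177

M is at the origin; MD is horizontal with |MD| = 16.3 and D on the +x side, so D = (16.300, 0.0000). Since A1 is tangent to MD there, AD ⟂ MD, so A = D + (0, 8.2) = (16.300, 8.2000). On A1, D sits at bearing -90° from A; a 99° counterclockwise sweep puts S at bearing 9°, so S = A + 8.2·(cos 9°, sin 9°) = (24.399, 9.4828). Then |MS| = |S − M| = 26.177.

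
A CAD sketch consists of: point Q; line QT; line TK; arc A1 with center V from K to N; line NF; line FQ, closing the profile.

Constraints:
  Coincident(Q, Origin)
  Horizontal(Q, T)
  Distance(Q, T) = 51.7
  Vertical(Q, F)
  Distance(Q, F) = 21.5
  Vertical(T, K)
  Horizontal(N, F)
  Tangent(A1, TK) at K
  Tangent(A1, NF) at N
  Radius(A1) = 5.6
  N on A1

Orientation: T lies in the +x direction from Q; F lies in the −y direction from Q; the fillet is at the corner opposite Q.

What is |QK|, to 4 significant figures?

54.09

The virtual corner opposite Q is at (51.70, -21.50). Tangency of A1 to TK means the radius VK is perpendicular to TK and tangency of A1 to NF means the radius VN is perpendicular to NF, with radius 5.6, so the center V sits 5.6 in from both sides at V = (46.10, -15.90). That places the tangent points at K = (51.70, -15.90) on TK and N = (46.10, -21.50) on NF. Then |QK| = |K − Q| = 54.09.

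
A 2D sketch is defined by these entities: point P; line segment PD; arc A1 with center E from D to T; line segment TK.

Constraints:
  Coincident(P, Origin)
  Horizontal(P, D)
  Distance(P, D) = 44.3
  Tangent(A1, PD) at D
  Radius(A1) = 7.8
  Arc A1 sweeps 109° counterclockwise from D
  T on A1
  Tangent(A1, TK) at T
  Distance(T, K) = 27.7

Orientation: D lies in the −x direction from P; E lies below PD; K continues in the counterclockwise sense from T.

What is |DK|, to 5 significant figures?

36.567

P is at the origin; P and D share the same y with |PD| = 44.3 and D on the −x side, so D = (-44.300, 0.0000). Since A1 is tangent to PD there, ED ⟂ PD, so E = D + (0, -7.8) = (-44.300, -7.8000). On A1, D sits at bearing 90° from E; a 109° counterclockwise sweep puts T at bearing 199°, so T = E + 7.8·(cos 199°, sin 199°) = (-51.675, -10.339). Since A1 is tangent to TK there, ET ⟂ TK, so TK runs along (−sin 199°, cos 199°); with |TK| = 27.7, K = (-42.657, -36.530). Then |DK| = |K − D| = 36.567.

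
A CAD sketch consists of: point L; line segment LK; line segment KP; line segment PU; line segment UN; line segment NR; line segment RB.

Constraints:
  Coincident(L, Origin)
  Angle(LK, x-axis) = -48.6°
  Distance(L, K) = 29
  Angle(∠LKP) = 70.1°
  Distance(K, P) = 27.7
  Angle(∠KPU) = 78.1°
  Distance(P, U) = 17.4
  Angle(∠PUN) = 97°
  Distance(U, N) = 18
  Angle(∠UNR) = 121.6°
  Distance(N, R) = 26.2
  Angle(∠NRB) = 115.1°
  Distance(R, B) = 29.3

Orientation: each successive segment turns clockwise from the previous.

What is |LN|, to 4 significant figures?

12.35

L is at the origin; LK runs at -48.6° with length 29.0, so K = (19.18, -21.75). ∠LKP = 70.1° gives KP at -158.5° from the x-axis; with |KP| = 27.7, P = (-6.595, -31.91). ∠KPU = 78.1° gives PU at 99.60° from the x-axis; with |PU| = 17.4, U = (-9.496, -14.75). ∠PUN = 97.0° gives UN at 16.60° from the x-axis; with |UN| = 18.0, N = (7.754, -9.607). Then |LN| = |N − L| = 12.35.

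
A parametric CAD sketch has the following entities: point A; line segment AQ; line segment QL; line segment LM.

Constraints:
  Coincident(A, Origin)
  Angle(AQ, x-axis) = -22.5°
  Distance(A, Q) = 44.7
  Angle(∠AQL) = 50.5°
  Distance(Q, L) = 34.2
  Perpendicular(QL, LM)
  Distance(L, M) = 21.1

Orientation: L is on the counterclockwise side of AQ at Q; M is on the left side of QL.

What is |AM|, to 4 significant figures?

14.58

∠AQL = 50.5°, so QL runs at -22.5° + (180° − 50.5°) = 107.0° from the x-axis; with |QL| = 34.2, L = Q + 34.2·(cos 107.0°, sin 107.0°) = (31.30, 15.60). QL is perpendicular to LM; with |LM| = 21.1 on the left of QL, M = L + 21.1·(-0.9563, -0.2924) = (11.12, 9.431). Then |AM| = |M − A| = 14.58.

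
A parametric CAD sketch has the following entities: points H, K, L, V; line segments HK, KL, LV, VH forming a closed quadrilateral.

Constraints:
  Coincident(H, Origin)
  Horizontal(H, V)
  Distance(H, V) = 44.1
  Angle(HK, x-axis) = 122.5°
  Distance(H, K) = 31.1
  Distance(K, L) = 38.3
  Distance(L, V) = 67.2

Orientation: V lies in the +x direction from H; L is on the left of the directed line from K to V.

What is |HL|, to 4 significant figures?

56.62

H is at the origin; HV is horizontal with |HV| = 44.1 and V in +x, so V = (44.1, 0). HK runs at 122.5° with |HK| = 31.1, so K = (-16.71, 26.23). L is determined by |KL| = 38.3 and |LV| = 67.2 together: it lies at the intersection of circle(K, 38.3) and circle(V, 67.2). With |KV| = 66.23, the foot of the radical line on KV is 10.09 from K and the perpendicular offset is √(38.3² − 10.09²) = 36.95. Taking the left-of-KV solution: L = (7.191, 56.16).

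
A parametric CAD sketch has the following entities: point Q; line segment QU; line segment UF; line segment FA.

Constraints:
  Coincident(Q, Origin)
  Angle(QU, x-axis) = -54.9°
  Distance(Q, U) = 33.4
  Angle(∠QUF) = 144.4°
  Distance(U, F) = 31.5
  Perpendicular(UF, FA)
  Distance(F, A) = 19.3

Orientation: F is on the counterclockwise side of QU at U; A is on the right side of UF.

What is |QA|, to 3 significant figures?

70.3

∠QUF = 144.4°, so UF runs at -54.9° + (180° − 144.4°) = -19.3° from the x-axis; with |UF| = 31.5, F = U + 31.5·(cos -19.3°, sin -19.3°) = (48.9, -37.7). The perpendicularity gives FA at right angles to UF; with |FA| = 19.3 on the right of UF, A = F + 19.3·(-0.331, -0.944) = (42.6, -56.0). Then |QA| = |A − Q| = 70.3.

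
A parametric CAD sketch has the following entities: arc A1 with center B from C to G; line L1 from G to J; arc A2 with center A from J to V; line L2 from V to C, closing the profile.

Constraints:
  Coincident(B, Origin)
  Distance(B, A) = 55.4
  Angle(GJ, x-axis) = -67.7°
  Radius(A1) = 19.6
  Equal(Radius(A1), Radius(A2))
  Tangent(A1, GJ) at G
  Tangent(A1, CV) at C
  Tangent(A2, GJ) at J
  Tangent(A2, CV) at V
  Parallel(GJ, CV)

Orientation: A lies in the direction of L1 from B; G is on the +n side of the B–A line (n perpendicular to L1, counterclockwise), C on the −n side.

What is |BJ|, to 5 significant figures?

58.765

The slot axis is L1's direction at -67.7°, so u = (cos -67.7°, sin -67.7°) = (0.37946, -0.92521) and n = (−sin -67.7°, cos -67.7°) = (0.92521, 0.37946). B is at the origin and A lies 55.4 along u from B, so A = 55.4·u = (21.022, -51.257). Tangency of A1 to both parallel lines with radius 19.6 puts G and C at B ± 19.6·n: G = (18.134, 7.4373), C = (-18.134, -7.4373). Equal radii place J and V the same way about A: J = A + 19.6·n = (39.156, -43.819), V = A − 19.6·n = (2.8878, -58.694). Then |BJ| = |J − B| = 58.765.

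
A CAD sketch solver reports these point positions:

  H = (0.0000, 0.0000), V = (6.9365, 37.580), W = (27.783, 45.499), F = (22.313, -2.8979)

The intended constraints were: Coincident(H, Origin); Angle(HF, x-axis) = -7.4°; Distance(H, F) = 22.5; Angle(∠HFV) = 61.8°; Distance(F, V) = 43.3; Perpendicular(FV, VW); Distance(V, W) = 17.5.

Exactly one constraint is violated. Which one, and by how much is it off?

Distance(V, W) = 17.5 — off by 4.80.

H = (0.00, 0.00) ✓; HF at -7.400° ✓; |HF| = 22.50 ✓; ∠HFV = 61.80° ✓; |FV| = 43.30 ✓; ∠(FV, VW) = 90.00° ✓; |VW| = 22.30 ✗.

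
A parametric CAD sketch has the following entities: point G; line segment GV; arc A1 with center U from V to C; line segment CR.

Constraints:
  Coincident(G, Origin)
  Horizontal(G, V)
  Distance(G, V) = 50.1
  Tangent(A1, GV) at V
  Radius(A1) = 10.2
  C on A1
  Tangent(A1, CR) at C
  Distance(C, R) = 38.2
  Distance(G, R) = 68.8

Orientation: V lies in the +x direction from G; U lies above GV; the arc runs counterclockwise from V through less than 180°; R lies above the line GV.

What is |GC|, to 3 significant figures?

61.3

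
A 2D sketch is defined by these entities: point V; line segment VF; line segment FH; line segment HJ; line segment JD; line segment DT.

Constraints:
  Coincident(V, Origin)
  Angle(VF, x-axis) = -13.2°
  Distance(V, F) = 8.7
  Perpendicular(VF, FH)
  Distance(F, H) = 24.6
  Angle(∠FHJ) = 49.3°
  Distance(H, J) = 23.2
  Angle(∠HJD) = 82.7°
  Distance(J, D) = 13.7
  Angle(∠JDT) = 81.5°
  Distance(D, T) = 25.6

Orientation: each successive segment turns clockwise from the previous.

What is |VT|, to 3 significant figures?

26.6

V is at the origin; VF runs at -13.2° with length 8.7, so F = (8.47, -1.99). VF is perpendicular to FH, so FH runs at -103°; with |FH| = 24.6, H = (2.85, -25.9). ∠FHJ = 49.3° gives HJ at 126° from the x-axis; with |HJ| = 23.2, J = (-10.8, -7.19). ∠HJD = 82.7° gives JD at 28.8° from the x-axis; with |JD| = 13.7, D = (1.19, -0.591). ∠JDT = 81.5° gives DT at -69.7° from the x-axis; with |DT| = 25.6, T = (10.1, -24.6). Then |VT| = |T − V| = 26.6.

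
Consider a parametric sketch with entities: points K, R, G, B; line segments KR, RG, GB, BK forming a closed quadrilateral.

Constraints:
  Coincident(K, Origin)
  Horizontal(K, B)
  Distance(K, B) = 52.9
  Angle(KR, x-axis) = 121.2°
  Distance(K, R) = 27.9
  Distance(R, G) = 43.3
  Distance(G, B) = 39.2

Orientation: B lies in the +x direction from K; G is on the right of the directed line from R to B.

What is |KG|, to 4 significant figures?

16.76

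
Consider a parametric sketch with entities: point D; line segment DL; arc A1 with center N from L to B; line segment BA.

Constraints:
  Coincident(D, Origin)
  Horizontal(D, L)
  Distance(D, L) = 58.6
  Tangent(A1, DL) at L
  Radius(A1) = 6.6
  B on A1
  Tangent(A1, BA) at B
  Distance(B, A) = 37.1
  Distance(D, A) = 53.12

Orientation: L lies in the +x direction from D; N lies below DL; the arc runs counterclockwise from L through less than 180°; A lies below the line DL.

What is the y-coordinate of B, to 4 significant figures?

-3.896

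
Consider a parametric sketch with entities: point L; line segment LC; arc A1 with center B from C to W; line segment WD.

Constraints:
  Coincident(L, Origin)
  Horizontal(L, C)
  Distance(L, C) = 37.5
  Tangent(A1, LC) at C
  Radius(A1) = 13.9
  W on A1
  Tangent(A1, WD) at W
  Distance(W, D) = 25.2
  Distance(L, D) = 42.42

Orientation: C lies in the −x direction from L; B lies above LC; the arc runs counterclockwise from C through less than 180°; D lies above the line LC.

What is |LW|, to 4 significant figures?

26.64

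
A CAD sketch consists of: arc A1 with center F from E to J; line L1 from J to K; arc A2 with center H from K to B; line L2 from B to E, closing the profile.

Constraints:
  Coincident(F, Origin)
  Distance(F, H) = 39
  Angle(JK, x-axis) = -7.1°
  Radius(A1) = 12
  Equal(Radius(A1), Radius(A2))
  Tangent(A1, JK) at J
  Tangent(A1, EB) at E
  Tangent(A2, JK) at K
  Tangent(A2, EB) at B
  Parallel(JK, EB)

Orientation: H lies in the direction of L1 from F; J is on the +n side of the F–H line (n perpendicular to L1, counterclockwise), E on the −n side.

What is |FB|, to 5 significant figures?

40.804

Tangency of A1 to both parallel lines with radius 12.0 puts J and E at F ± 12.0·n: J = (1.4832, 11.908), E = (-1.4832, -11.908). Equal radii place K and B the same way about H: K = H + 12.0·n = (40.184, 7.0875), B = H − 12.0·n = (37.218, -16.728). Then |FB| = |B − F| = 40.804.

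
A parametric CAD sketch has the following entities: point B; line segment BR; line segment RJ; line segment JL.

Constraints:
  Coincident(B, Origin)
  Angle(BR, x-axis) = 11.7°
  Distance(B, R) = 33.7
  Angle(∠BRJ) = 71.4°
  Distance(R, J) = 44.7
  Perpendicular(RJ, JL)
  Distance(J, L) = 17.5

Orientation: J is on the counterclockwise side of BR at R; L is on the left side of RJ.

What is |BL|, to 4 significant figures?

36.89

B is at the origin; BR runs at 11.7° with length 33.7, so R = 33.7·(cos 11.7°, sin 11.7°) = (33.00, 6.834). ∠BRJ = 71.4°, so RJ runs at 11.7° + (180° − 71.4°) = 120.3° from the x-axis; with |RJ| = 44.7, J = R + 44.7·(cos 120.3°, sin 120.3°) = (10.45, 45.43). The perpendicularity gives JL at right angles to RJ; with |JL| = 17.5 on the left of RJ, L = J + 17.5·(-0.8634, -0.5045) = (-4.662, 36.60). Then |BL| = |L − B| = 36.89.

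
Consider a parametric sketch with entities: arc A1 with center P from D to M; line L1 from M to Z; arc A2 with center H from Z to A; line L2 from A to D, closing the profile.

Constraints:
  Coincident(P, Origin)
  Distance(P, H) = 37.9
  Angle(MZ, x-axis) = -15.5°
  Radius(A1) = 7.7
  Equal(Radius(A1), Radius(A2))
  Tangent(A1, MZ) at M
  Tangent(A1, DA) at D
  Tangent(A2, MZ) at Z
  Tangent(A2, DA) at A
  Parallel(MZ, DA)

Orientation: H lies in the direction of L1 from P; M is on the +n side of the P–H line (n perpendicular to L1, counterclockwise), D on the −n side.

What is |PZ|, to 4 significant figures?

38.67

The slot axis is L1's direction at -15.5°, so u = (cos -15.5°, sin -15.5°) = (0.9636, -0.2672) and n = (−sin -15.5°, cos -15.5°) = (0.2672, 0.9636). P is at the origin and H lies 37.9 along u from P, so H = 37.9·u = (36.52, -10.13). Tangency of A1 to both parallel lines with radius 7.7 puts M and D at P ± 7.7·n: M = (2.058, 7.420), D = (-2.058, -7.420). Equal radii place Z and A the same way about H: Z = H + 7.7·n = (38.58, -2.708), A = H − 7.7·n = (34.46, -17.55). Then |PZ| = |Z − P| = 38.67.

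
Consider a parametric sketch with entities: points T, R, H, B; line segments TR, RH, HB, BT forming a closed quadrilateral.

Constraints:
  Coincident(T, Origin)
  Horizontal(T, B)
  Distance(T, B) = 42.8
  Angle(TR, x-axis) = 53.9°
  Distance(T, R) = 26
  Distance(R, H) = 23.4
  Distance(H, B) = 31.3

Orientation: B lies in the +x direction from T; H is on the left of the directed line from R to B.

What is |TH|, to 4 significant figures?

47.78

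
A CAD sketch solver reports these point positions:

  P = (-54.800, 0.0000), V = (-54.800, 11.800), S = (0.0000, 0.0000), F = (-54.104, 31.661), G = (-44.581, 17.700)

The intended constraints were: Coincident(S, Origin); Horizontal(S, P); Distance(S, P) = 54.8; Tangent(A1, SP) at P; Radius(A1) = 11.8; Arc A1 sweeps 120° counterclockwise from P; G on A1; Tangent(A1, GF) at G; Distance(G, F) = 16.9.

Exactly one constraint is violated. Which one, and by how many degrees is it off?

Tangent(A1, GF) at G — off by 4.30°.

S = (0.00, 0.00) ✓; S.y = 0.00, P.y = 0.00 ✓; |SP| = 54.80 ✓; ∠(VP, PS) = 90.00° ✓; |VP| = 11.80 ✓; bearing(V→G) − bearing(V→P) = 120.0° ✓; |VG| = 11.80 ✓; ∠(VG, GF) = 85.70° ✗; |GF| = 16.90 ✓.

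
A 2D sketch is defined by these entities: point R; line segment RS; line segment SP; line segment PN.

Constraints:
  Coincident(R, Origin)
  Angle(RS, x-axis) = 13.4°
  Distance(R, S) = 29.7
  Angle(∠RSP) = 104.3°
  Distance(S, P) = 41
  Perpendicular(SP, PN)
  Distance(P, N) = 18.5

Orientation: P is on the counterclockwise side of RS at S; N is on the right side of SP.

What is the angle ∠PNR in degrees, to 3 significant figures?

45.6°

R is at the origin; RS runs at 13.4° with length 29.7, so S = 29.7·(cos 13.4°, sin 13.4°) = (28.9, 6.88). ∠RSP = 104.3°, so SP runs at 13.4° + (180° − 104.3°) = 89.1° from the x-axis; with |SP| = 41.0, P = S + 41.0·(cos 89.1°, sin 89.1°) = (29.5, 47.9). SP is perpendicular to PN; with |PN| = 18.5 on the right of SP, N = P + 18.5·(1.00, -0.0157) = (48.0, 47.6). Then cos ∠PNR = NP·NR / (|NP||NR|), giving 45.6°.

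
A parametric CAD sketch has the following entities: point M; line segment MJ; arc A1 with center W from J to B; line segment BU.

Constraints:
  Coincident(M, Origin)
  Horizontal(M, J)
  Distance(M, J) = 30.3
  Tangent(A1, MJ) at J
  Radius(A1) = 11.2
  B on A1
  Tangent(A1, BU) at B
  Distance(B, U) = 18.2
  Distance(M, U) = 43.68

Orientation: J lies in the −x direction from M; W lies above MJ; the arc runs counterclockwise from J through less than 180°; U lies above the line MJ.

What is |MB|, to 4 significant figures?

26.31

Checks: |WB| = 11.20 ✓; ∠(WB, BU) = 90.00° ✓; |BU| = 18.20 ✓; |MU| = 43.68 ✓.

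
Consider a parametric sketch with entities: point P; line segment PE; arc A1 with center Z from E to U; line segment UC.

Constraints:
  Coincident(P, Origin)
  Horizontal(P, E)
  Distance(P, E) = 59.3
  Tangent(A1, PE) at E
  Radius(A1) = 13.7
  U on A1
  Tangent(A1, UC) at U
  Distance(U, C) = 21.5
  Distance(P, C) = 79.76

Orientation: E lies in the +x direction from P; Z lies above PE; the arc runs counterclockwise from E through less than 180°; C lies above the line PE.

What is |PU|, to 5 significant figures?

74.458

Checks: P = (0.00, 0.00) ✓; |ZU| = 13.70 ✓; ∠(ZU, UC) = 90.00° ✓; |UC| = 21.50 ✓; |PC| = 79.76 ✓.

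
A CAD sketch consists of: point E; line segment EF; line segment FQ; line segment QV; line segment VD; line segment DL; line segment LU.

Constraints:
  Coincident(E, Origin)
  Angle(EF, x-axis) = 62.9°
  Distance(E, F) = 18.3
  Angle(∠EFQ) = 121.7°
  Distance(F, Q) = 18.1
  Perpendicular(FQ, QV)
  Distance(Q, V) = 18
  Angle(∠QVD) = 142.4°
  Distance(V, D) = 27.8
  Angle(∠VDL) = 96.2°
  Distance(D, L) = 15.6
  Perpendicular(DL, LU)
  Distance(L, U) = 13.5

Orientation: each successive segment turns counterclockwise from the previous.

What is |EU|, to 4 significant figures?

6.564

E is at the origin; EF runs at 62.9° with length 18.3, so F = (8.336, 16.29). ∠EFQ = 121.7° gives FQ at 121.2° from the x-axis; with |FQ| = 18.1, Q = (-1.040, 31.77). FQ is perpendicular to QV, so QV runs at -148.8°; with |QV| = 18.0, V = (-16.44, 22.45). ∠QVD = 142.4° gives VD at -111.2° from the x-axis; with |VD| = 27.8, D = (-26.49, -3.470). ∠VDL = 96.2° gives DL at -27.40° from the x-axis; with |DL| = 15.6, L = (-12.64, -10.65). DL is perpendicular to LU, so LU runs at 62.60°; with |LU| = 13.5, U = (-6.427, 1.336). Then |EU| = |U − E| = 6.564.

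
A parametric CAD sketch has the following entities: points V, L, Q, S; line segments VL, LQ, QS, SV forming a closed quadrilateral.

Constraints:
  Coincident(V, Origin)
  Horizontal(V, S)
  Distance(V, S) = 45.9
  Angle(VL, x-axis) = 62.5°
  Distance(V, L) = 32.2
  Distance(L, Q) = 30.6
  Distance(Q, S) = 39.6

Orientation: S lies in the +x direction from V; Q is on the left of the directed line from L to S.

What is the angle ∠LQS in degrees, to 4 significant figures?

72.57°

Checks: |LQ| = 30.60 ✓; |QS| = 39.60 ✓.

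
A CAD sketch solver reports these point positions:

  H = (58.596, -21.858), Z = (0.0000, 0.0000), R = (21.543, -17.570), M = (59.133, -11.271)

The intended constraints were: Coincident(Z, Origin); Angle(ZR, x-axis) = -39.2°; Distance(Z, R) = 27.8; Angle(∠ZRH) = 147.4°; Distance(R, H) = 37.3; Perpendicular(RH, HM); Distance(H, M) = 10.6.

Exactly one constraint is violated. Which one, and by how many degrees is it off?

Perpendicular(RH, HM) — off by 3.70°.

Z = (0.00, 0.00) ✓; ZR at -39.20° ✓; |ZR| = 27.80 ✓; ∠ZRH = 147.4° ✓; |RH| = 37.30 ✓; ∠(RH, HM) = 93.70° ✗; |HM| = 10.60 ✓.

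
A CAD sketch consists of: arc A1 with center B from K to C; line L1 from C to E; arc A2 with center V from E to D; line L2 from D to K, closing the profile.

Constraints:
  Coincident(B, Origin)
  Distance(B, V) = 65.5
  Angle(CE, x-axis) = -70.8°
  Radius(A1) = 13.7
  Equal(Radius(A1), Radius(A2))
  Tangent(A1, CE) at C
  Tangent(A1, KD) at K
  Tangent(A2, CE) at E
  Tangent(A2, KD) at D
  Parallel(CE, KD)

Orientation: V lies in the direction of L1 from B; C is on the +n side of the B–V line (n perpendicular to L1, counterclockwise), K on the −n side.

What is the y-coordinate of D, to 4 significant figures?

-66.36

The slot axis is L1's direction at -70.8°, so u = (cos -70.8°, sin -70.8°) = (0.3289, -0.9444) and n = (−sin -70.8°, cos -70.8°) = (0.9444, 0.3289). B is at the origin and V lies 65.5 along u from B, so V = 65.5·u = (21.54, -61.86). Tangency of A1 to both parallel lines with radius 13.7 puts C and K at B ± 13.7·n: C = (12.94, 4.505), K = (-12.94, -4.505). Equal radii place E and D the same way about V: E = V + 13.7·n = (34.48, -57.35), D = V − 13.7·n = (8.603, -66.36). So D.y = -66.36.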